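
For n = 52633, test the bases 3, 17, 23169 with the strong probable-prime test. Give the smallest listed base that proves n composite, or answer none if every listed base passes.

n − 1 = 52632 = 2^3 · 6579, so s = 3 and d = 6579.
Base 3: x_0 = 3^6579 mod 52633 = 3604. x_0 is neither 1 nor 52632, so continue squaring. x_1 = 3604^2 mod 52633 = 41098. x_2 = 41098^2 mod 52633 = 1. x_2 = 1 but x_1 ≠ ±1, a nontrivial square root of 1 — 3 is a witness and 52633 is composite.
Base 17: x_0 = 17^6579 mod 52633 = 825. x_0 is neither 1 nor 52632, so continue squaring. x_1 = 825^2 mod 52633 = 49029. x_2 = 49029^2 mod 52633 = 41098. Reached i = s−1 = 2 without hitting −1: 17 is a Miller–Rabin witness and 52633 is composite.
Base 23169: x_0 = 23169^6579 mod 52633 = 10198. x_0 is neither 1 nor 52632, so continue squaring. x_1 = 10198^2 mod 52633 = 49029. x_2 = 49029^2 mod 52633 = 41098. Reached i = s−1 = 2 without hitting −1: 23169 is a Miller–Rabin witness and 52633 is composite.
The smallest witness among the given bases is 3.

3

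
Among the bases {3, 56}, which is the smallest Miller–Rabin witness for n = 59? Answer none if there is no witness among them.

n − 1 = 58 = 2^1 · 29, so s = 1 and d = 29.
Base 3: x_0 = 3^29 mod 59 = 1. x_0 = 1, so 3 is not a witness.
Base 56: x_0 = 56^29 mod 59 = 58. x_0 = 58 ≡ −1, so 56 is not a witness.
No listed base is a witness for 59.

none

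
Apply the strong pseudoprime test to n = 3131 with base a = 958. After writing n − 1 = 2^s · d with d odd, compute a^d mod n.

2733

n − 1 = 3130 = 2^1 · 1565, so s = 1 and d = 1565.
958^1565 mod 3131 = 2733.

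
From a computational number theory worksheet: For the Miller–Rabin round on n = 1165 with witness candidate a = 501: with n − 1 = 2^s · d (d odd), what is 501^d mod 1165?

n − 1 = 1164 = 2^2 · 291, so s = 2 and d = 291.
501^291 mod 1165 = 86.

86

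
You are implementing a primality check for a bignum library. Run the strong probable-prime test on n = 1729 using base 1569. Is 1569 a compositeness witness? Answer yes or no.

no

n − 1 = 1728 = 2^6 · 27, so s = 6 and d = 27.
x_0 = 1569^27 mod 1729 = 1.
x_0 = 1, so 1569 is not a witness.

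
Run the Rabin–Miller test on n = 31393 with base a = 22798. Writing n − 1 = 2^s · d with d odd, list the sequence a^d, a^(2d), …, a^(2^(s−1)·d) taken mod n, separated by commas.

13144, 9057, 30733, 27491, 31392

n − 1 = 31392 = 2^5 · 981, so s = 5 and d = 981.
x_0 = 22798^981 mod 31393 = 13144.
x_1 = 13144^2 mod 31393 = 9057.
x_2 = 9057^2 mod 31393 = 30733.
x_3 = 30733^2 mod 31393 = 27491.
x_4 = 27491^2 mod 31393 = 31392.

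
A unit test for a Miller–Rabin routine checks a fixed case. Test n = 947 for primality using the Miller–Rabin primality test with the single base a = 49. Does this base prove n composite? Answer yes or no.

n − 1 = 946 = 2^1 · 473, so s = 1 and d = 473.
x_0 = 49^473 mod 947 = 1.
x_0 = 1, so 49 is not a witness.

no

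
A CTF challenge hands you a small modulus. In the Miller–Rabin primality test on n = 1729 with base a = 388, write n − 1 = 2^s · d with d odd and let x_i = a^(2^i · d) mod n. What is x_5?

n − 1 = 1728 = 2^6 · 27, so s = 6 and d = 27.
Repeated squaring mod 1729: 388^1 ≡ 388, 388^2 ≡ 121, 388^4 ≡ 809, 388^8 ≡ 919, 388^16 ≡ 809.
27 = 16 + 8 + 2 + 1, so 388^27 ≡ 809·919·121·388 ≡ 265 (mod 1729).
x_0 = 265.
x_1 = 265^2 mod 1729 = 1065.
x_2 = 1065^2 mod 1729 = 1.
x_3 = 1^2 mod 1729 = 1.
x_4 = 1^2 mod 1729 = 1.
x_5 = 1^2 mod 1729 = 1.

1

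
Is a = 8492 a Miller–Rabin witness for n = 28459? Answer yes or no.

yes

n − 1 = 28458 = 2^1 · 14229, so s = 1 and d = 14229.
By repeated squaring, 8492^14229 ≡ 23094 (mod 28459).
x_0 = 8492^14229 mod 28459 = 23094.
x_0 ∉ {1, 28458} and s = 1, so 8492 is a Miller–Rabin witness and 28459 is composite.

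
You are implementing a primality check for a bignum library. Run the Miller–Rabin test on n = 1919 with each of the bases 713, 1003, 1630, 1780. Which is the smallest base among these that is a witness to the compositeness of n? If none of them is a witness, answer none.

n − 1 = 1918 = 2^1 · 959, so s = 1 and d = 959.
Base 713: x_0 = 713^959 mod 1919 = 421. x_0 ∉ {1, 1918} and s = 1, so 713 is a Miller–Rabin witness and 1919 is composite.
Base 1003: x_0 = 1003^959 mod 1919 = 572. x_0 ∉ {1, 1918} and s = 1, so 1003 is a Miller–Rabin witness and 1919 is composite.
Base 1630: x_0 = 1630^959 mod 1919 = 1883. x_0 ∉ {1, 1918} and s = 1, so 1630 is a Miller–Rabin witness and 1919 is composite.
Base 1780: x_0 = 1780^959 mod 1919 = 755. x_0 ∉ {1, 1918} and s = 1, so 1780 is a Miller–Rabin witness and 1919 is composite.
The smallest witness among the given bases is 713.

713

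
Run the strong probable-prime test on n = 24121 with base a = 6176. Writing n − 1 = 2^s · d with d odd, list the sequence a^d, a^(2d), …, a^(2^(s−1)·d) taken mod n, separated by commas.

n − 1 = 24120 = 2^3 · 3015, so s = 3 and d = 3015.
x_0 = 6176^3015 mod 24121 = 5144.
x_1 = 5144^2 mod 24121 = 24120.
x_2 = 24120^2 mod 24121 = 1.

5144, 24120, 1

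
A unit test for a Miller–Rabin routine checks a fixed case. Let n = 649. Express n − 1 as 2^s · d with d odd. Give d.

Halving: 648 → 324 → 162 → 81; 81 is odd.
So 648 = 2^3 · 81.

81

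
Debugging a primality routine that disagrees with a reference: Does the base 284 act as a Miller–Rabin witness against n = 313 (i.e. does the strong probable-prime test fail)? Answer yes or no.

n − 1 = 312 = 2^3 · 39, so s = 3 and d = 39.
x_0 = 284^39 mod 313 = 25.
x_0 is neither 1 nor 312, so continue squaring.
x_1 = 25^2 mod 313 = 312.
x_1 ≡ −1, so 284 is not a witness.

no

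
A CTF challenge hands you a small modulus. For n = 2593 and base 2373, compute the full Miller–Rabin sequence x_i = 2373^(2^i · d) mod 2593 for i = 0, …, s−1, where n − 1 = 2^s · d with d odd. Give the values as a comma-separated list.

n − 1 = 2592 = 2^5 · 81, so s = 5 and d = 81.
x_0 = 2373^81 mod 2593 = 726.
x_1 = 726^2 mod 2593 = 697.
x_2 = 697^2 mod 2593 = 918.
x_3 = 918^2 mod 2593 = 2592.
x_4 = 2592^2 mod 2593 = 1.

726, 697, 918, 2592, 1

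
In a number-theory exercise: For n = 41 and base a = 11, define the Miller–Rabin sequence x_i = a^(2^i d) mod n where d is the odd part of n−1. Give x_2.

40

n − 1 = 40 = 2^3 · 5, so s = 3 and d = 5.
Repeated squaring mod 41: 11^1 ≡ 11, 11^2 ≡ 39, 11^4 ≡ 4.
5 = 4 + 1, so 11^5 ≡ 4·11 ≡ 3 (mod 41).
x_0 = 3.
x_1 = 3^2 mod 41 = 9.
x_2 = 9^2 mod 41 = 40.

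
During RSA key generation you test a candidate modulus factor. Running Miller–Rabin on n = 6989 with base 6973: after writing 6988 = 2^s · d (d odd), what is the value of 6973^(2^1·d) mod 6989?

n − 1 = 6988 = 2^2 · 1747, so s = 2 and d = 1747.
By repeated squaring, 6973^1747 ≡ 6732 (mod 6989).
x_0 = 6732.
x_1 = 6732^2 mod 6989 = 3148.

3148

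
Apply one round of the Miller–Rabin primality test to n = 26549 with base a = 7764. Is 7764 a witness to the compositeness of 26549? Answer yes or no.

yes

n − 1 = 26548 = 2^2 · 6637, so s = 2 and d = 6637.
Repeated squaring mod 26549: 7764^1 ≡ 7764, 7764^2 ≡ 13466, 7764^4 ≡ 3486, 7764^8 ≡ 19303, 7764^16 ≡ 17143, 7764^32 ≡ 11568, 7764^64 ≡ 11664, 7764^128 ≡ 11820, 7764^256 ≡ 11562, 7764^512 ≡ 5629, 7764^1024 ≡ 12684, 7764^2048 ≡ 23465, 7764^4096 ≡ 6514.
6637 = 4096 + 2048 + 256 + 128 + 64 + 32 + 8 + 4 + 1, so 7764^6637 ≡ 6514·23465·11562·11820·11664·11568·19303·3486·7764 ≡ 4794 (mod 26549).
x_0 = 7764^6637 mod 26549 = 4794.
x_0 is neither 1 nor 26548, so continue squaring.
x_1 = 4794^2 mod 26549 = 17551.
Reached i = s−1 = 1 without hitting −1: 7764 is a Miller–Rabin witness and 26549 is composite.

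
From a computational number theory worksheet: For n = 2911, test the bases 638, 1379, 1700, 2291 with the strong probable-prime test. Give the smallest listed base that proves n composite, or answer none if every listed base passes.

1379

n − 1 = 2910 = 2^1 · 1455, so s = 1 and d = 1455.
Base 638: x_0 = 638^1455 mod 2911 = 2910. x_0 = 2910 ≡ −1, so 638 is not a witness.
Base 1379: x_0 = 1379^1455 mod 2911 = 1110. x_0 ∉ {1, 2910} and s = 1, so 1379 is a Miller–Rabin witness and 2911 is composite.
Base 1700: x_0 = 1700^1455 mod 2911 = 536. x_0 ∉ {1, 2910} and s = 1, so 1700 is a Miller–Rabin witness and 2911 is composite.
Base 2291: x_0 = 2291^1455 mod 2911 = 91. x_0 ∉ {1, 2910} and s = 1, so 2291 is a Miller–Rabin witness and 2911 is composite.
The smallest witness among the given bases is 1379.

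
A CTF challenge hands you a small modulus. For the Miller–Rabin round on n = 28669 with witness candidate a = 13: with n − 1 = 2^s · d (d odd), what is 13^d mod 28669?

28668

n − 1 = 28668 = 2^2 · 7167, so s = 2 and d = 7167.
13^7167 mod 28669 = 28668.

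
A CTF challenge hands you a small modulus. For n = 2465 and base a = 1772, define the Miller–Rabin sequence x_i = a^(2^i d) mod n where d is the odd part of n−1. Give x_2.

n − 1 = 2464 = 2^5 · 77, so s = 5 and d = 77.
Repeated squaring mod 2465: 1772^1 ≡ 1772, 1772^2 ≡ 2039, 1772^4 ≡ 1531, 1772^8 ≡ 2211, 1772^16 ≡ 426, 1772^32 ≡ 1531, 1772^64 ≡ 2211.
77 = 64 + 8 + 4 + 1, so 1772^77 ≡ 2211·2211·1531·1772 ≡ 1177 (mod 2465).
x_0 = 1177.
x_1 = 1177^2 mod 2465 = 2464.
x_2 = 2464^2 mod 2465 = 1.

1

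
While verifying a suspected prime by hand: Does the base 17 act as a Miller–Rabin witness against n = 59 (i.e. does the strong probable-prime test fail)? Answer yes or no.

no

n − 1 = 58 = 2^1 · 29, so s = 1 and d = 29.
Repeated squaring mod 59: 17^1 ≡ 17, 17^2 ≡ 53, 17^4 ≡ 36, 17^8 ≡ 57, 17^16 ≡ 4.
29 = 16 + 8 + 4 + 1, so 17^29 ≡ 4·57·36·17 ≡ 1 (mod 59).
x_0 = 17^29 mod 59 = 1.
x_0 = 1, so 17 is not a witness.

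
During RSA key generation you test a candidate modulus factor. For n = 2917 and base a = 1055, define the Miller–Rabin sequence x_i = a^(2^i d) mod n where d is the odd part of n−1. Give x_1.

1

n − 1 = 2916 = 2^2 · 729, so s = 2 and d = 729.
x_0 = 1055^729 mod 2917 = 1.
x_1 = 1^2 mod 2917 = 1.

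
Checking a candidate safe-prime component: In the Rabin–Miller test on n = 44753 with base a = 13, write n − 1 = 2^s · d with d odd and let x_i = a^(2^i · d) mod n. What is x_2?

n − 1 = 44752 = 2^4 · 2797, so s = 4 and d = 2797.
x_0 = 13^2797 mod 44753 = 35839.
x_1 = 35839^2 mod 44753 = 22821.
x_2 = 22821^2 mod 44753 = 7380.

7380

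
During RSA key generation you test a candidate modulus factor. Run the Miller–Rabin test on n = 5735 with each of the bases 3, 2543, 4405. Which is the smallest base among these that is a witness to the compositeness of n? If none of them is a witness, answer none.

n − 1 = 5734 = 2^1 · 2867, so s = 1 and d = 2867.
Base 3: x_0 = 3^2867 mod 5735 = 3277. x_0 ∉ {1, 5734} and s = 1, so 3 is a Miller–Rabin witness and 5735 is composite.
Base 2543: x_0 = 2543^2867 mod 5735 = 5302. x_0 ∉ {1, 5734} and s = 1, so 2543 is a Miller–Rabin witness and 5735 is composite.
Base 4405: x_0 = 4405^2867 mod 5735 = 2595. x_0 ∉ {1, 5734} and s = 1, so 4405 is a Miller–Rabin witness and 5735 is composite.
The smallest witness among the given bases is 3.

3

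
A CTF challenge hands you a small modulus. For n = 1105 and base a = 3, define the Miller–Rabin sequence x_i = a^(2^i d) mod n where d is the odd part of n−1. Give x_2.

n − 1 = 1104 = 2^4 · 69, so s = 4 and d = 69.
x_0 = 3^69 mod 1105 = 1093.
x_1 = 1093^2 mod 1105 = 144.
x_2 = 144^2 mod 1105 = 846.

846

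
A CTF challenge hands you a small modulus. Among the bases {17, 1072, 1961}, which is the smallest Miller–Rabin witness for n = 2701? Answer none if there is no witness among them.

17

n − 1 = 2700 = 2^2 · 675, so s = 2 and d = 675.
Base 17: x_0 = 17^675 mod 2701 = 2066. x_0 is neither 1 nor 2700, so continue squaring. x_1 = 2066^2 mod 2701 = 776. Reached i = s−1 = 1 without hitting −1: 17 is a Miller–Rabin witness and 2701 is composite.
Base 1072: x_0 = 1072^675 mod 2701 = 776. x_0 is neither 1 nor 2700, so continue squaring. x_1 = 776^2 mod 2701 = 2554. Reached i = s−1 = 1 without hitting −1: 1072 is a Miller–Rabin witness and 2701 is composite.
Base 1961: x_0 = 1961^675 mod 2701 = 1628. x_0 is neither 1 nor 2700, so continue squaring. x_1 = 1628^2 mod 2701 = 703. Reached i = s−1 = 1 without hitting −1: 1961 is a Miller–Rabin witness and 2701 is composite.
The smallest witness among the given bases is 17.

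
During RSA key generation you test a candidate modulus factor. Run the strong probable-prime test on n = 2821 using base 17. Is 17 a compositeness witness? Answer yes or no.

no

n − 1 = 2820 = 2^2 · 705, so s = 2 and d = 705.
x_0 = 17^705 mod 2821 = 2820.
x_0 = 2820 ≡ −1, so 17 is not a witness.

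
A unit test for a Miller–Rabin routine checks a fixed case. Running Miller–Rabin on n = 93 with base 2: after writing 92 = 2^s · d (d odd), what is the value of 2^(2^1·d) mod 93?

n − 1 = 92 = 2^2 · 23, so s = 2 and d = 23.
Repeated squaring mod 93: 2^1 ≡ 2, 2^2 ≡ 4, 2^4 ≡ 16, 2^8 ≡ 70, 2^16 ≡ 64.
23 = 16 + 4 + 2 + 1, so 2^23 ≡ 64·16·4·2 ≡ 8 (mod 93).
x_0 = 8.
x_1 = 8^2 mod 93 = 64.

64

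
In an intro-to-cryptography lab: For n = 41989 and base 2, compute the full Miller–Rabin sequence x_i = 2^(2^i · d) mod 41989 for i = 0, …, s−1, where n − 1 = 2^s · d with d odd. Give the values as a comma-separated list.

n − 1 = 41988 = 2^2 · 10497, so s = 2 and d = 10497.
x_0 = 2^10497 mod 41989 = 11948.
x_1 = 11948^2 mod 41989 = 34093.

11948, 34093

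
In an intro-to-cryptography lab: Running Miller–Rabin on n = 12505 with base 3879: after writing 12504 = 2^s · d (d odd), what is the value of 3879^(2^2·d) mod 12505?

n − 1 = 12504 = 2^3 · 1563, so s = 3 and d = 1563.
x_0 = 3879^1563 mod 12505 = 8409.
x_1 = 8409^2 mod 12505 = 8011.
x_2 = 8011^2 mod 12505 = 461.

461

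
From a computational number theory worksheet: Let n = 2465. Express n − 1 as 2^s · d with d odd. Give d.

77

Halving: 2464 → 1232 → 616 → 308 → 154 → 77; 77 is odd.
So 2464 = 2^5 · 77.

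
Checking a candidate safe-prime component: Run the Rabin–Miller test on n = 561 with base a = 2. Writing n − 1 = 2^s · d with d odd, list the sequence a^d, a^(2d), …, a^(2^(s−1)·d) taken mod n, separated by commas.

263, 166, 67, 1

n − 1 = 560 = 2^4 · 35, so s = 4 and d = 35.
x_0 = 2^35 mod 561 = 263.
x_1 = 263^2 mod 561 = 166.
x_2 = 166^2 mod 561 = 67.
x_3 = 67^2 mod 561 = 1.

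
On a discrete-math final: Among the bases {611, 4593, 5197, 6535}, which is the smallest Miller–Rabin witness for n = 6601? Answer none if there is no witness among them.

n − 1 = 6600 = 2^3 · 825, so s = 3 and d = 825.
Base 611: x_0 = 611^825 mod 6601 = 1. x_0 = 1, so 611 is not a witness.
Base 4593: x_0 = 4593^825 mod 6601 = 1. x_0 = 1, so 4593 is not a witness.
Base 5197: x_0 = 5197^825 mod 6601 = 6600. x_0 = 6600 ≡ −1, so 5197 is not a witness.
Base 6535: x_0 = 6535^825 mod 6601 = 1. x_0 = 1, so 6535 is not a witness.
No listed base is a witness for 6601.

none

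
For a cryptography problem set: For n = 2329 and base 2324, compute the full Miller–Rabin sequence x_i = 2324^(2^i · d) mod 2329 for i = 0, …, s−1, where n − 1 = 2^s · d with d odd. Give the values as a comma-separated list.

1847, 1753, 1058

n − 1 = 2328 = 2^3 · 291, so s = 3 and d = 291.
x_0 = 2324^291 mod 2329 = 1847.
x_1 = 1847^2 mod 2329 = 1753.
x_2 = 1753^2 mod 2329 = 1058.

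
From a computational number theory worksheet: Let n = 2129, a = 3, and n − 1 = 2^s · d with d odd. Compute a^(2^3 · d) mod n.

2128

n − 1 = 2128 = 2^4 · 133, so s = 4 and d = 133.
x_0 = 3^133 mod 2129 = 1541.
x_1 = 1541^2 mod 2129 = 846.
x_2 = 846^2 mod 2129 = 372.
x_3 = 372^2 mod 2129 = 2128.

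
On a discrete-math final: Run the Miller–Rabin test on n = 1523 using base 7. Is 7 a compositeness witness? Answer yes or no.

n − 1 = 1522 = 2^1 · 761, so s = 1 and d = 761.
x_0 = 7^761 mod 1523 = 1522.
x_0 = 1522 ≡ −1, so 7 is not a witness.

no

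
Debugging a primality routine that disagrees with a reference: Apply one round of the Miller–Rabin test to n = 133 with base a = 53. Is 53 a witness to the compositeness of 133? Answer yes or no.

yes

n − 1 = 132 = 2^2 · 33, so s = 2 and d = 33.
x_0 = 53^33 mod 133 = 8.
x_0 is neither 1 nor 132, so continue squaring.
x_1 = 8^2 mod 133 = 64.
Reached i = s−1 = 1 without hitting −1: 53 is a Miller–Rabin witness and 133 is composite.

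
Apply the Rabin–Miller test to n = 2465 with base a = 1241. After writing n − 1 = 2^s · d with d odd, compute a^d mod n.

n − 1 = 2464 = 2^5 · 77, so s = 5 and d = 77.
Repeated squaring mod 2465: 1241^1 ≡ 1241, 1241^2 ≡ 1921, 1241^4 ≡ 136, 1241^8 ≡ 1241, 1241^16 ≡ 1921, 1241^32 ≡ 136, 1241^64 ≡ 1241.
77 = 64 + 8 + 4 + 1, so 1241^77 ≡ 1241·1241·136·1241 ≡ 2176 (mod 2465).

2176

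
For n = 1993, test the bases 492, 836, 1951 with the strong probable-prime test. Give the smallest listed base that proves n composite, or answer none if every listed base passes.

n − 1 = 1992 = 2^3 · 249, so s = 3 and d = 249.
Base 492: x_0 = 492^249 mod 1993 = 834. x_0 is neither 1 nor 1992, so continue squaring. x_1 = 834^2 mod 1993 = 1992. x_1 ≡ −1, so 492 is not a witness.
Base 836: x_0 = 836^249 mod 1993 = 1447. x_0 is neither 1 nor 1992, so continue squaring. x_1 = 1447^2 mod 1993 = 1159. x_2 = 1159^2 mod 1993 = 1992. x_2 ≡ −1, so 836 is not a witness.
Base 1951: x_0 = 1951^249 mod 1993 = 1033. x_0 is neither 1 nor 1992, so continue squaring. x_1 = 1033^2 mod 1993 = 834. x_2 = 834^2 mod 1993 = 1992. x_2 ≡ −1, so 1951 is not a witness.
No listed base is a witness for 1993.

none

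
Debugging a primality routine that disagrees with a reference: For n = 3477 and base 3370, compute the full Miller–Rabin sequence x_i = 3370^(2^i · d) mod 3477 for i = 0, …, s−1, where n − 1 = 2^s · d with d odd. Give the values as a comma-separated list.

3412, 748

n − 1 = 3476 = 2^2 · 869, so s = 2 and d = 869.
x_0 = 3370^869 mod 3477 = 3412.
x_1 = 3412^2 mod 3477 = 748.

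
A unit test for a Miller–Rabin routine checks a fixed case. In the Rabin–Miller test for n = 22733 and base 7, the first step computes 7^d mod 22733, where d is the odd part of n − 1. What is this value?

n − 1 = 22732 = 2^2 · 5683, so s = 2 and d = 5683.
7^5683 mod 22733 = 7335.

7335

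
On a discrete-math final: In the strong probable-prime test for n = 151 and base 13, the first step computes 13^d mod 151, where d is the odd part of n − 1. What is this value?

n − 1 = 150 = 2^1 · 75, so s = 1 and d = 75.
Repeated squaring mod 151: 13^1 ≡ 13, 13^2 ≡ 18, 13^4 ≡ 22, 13^8 ≡ 31, 13^16 ≡ 55, 13^32 ≡ 5, 13^64 ≡ 25.
75 = 64 + 8 + 2 + 1, so 13^75 ≡ 25·31·18·13 ≡ 150 (mod 151).

150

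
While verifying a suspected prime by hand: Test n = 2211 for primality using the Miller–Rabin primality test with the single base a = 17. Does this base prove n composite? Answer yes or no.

n − 1 = 2210 = 2^1 · 1105, so s = 1 and d = 1105.
By repeated squaring, 17^1105 ≡ 65 (mod 2211).
x_0 = 17^1105 mod 2211 = 65.
x_0 ∉ {1, 2210} and s = 1, so 17 is a Miller–Rabin witness and 2211 is composite.

yes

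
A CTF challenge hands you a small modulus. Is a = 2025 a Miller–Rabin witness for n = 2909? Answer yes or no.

no

n − 1 = 2908 = 2^2 · 727, so s = 2 and d = 727.
Repeated squaring mod 2909: 2025^1 ≡ 2025, 2025^2 ≡ 1844, 2025^4 ≡ 2624, 2025^8 ≡ 2682, 2025^16 ≡ 2076, 2025^32 ≡ 1547, 2025^64 ≡ 2011, 2025^128 ≡ 611, 2025^256 ≡ 969, 2025^512 ≡ 2263.
727 = 512 + 128 + 64 + 16 + 4 + 2 + 1, so 2025^727 ≡ 2263·611·2011·2076·2624·1844·2025 ≡ 1 (mod 2909).
x_0 = 2025^727 mod 2909 = 1.
x_0 = 1, so 2025 is not a witness.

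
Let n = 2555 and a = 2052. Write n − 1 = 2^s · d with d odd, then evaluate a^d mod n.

n − 1 = 2554 = 2^1 · 1277, so s = 1 and d = 1277.
2052^1277 mod 2555 = 1597.

1597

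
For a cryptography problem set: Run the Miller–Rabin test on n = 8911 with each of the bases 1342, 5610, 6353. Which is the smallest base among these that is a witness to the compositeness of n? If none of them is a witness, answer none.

5610

n − 1 = 8910 = 2^1 · 4455, so s = 1 and d = 4455.
Base 1342: x_0 = 1342^4455 mod 8911 = 8910. x_0 = 8910 ≡ −1, so 1342 is not a witness.
Base 5610: x_0 = 5610^4455 mod 8911 = 2547. x_0 ∉ {1, 8910} and s = 1, so 5610 is a Miller–Rabin witness and 8911 is composite.
Base 6353: x_0 = 6353^4455 mod 8911 = 1. x_0 = 1, so 6353 is not a witness.
The smallest witness among the given bases is 5610.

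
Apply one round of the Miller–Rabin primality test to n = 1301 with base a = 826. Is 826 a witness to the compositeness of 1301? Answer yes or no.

n − 1 = 1300 = 2^2 · 325, so s = 2 and d = 325.
x_0 = 826^325 mod 1301 = 1.
x_0 = 1, so 826 is not a witness.

no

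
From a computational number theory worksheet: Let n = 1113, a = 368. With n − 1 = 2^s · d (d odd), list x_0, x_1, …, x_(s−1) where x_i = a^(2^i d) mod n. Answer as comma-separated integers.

n − 1 = 1112 = 2^3 · 139, so s = 3 and d = 139.
x_0 = 368^139 mod 1113 = 179.
x_1 = 179^2 mod 1113 = 877.
x_2 = 877^2 mod 1113 = 46.

179, 877, 46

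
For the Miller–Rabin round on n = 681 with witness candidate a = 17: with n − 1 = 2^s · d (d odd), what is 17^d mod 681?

611

n − 1 = 680 = 2^3 · 85, so s = 3 and d = 85.
17^85 mod 681 = 611.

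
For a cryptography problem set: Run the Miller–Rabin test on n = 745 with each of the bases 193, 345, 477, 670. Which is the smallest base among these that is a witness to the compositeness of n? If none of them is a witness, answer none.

n − 1 = 744 = 2^3 · 93, so s = 3 and d = 93.
Base 193: x_0 = 193^93 mod 745 = 193. x_0 is neither 1 nor 744, so continue squaring. x_1 = 193^2 mod 745 = 744. x_1 ≡ −1, so 193 is not a witness.
Base 345: x_0 = 345^93 mod 745 = 20. x_0 is neither 1 nor 744, so continue squaring. x_1 = 20^2 mod 745 = 400. x_2 = 400^2 mod 745 = 570. Reached i = s−1 = 2 without hitting −1: 345 is a Miller–Rabin witness and 745 is composite.
Base 477: x_0 = 477^93 mod 745 = 642. x_0 is neither 1 nor 744, so continue squaring. x_1 = 642^2 mod 745 = 179. x_2 = 179^2 mod 745 = 6. Reached i = s−1 = 2 without hitting −1: 477 is a Miller–Rabin witness and 745 is composite.
Base 670: x_0 = 670^93 mod 745 = 395. x_0 is neither 1 nor 744, so continue squaring. x_1 = 395^2 mod 745 = 320. x_2 = 320^2 mod 745 = 335. Reached i = s−1 = 2 without hitting −1: 670 is a Miller–Rabin witness and 745 is composite.
The smallest witness among the given bases is 345.

345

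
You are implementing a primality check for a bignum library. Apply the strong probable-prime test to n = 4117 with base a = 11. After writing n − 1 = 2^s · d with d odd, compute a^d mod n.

4108

n − 1 = 4116 = 2^2 · 1029, so s = 2 and d = 1029.
By repeated squaring, 11^1029 ≡ 4108 (mod 4117).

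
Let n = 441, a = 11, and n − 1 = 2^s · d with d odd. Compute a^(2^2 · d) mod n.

n − 1 = 440 = 2^3 · 55, so s = 3 and d = 55.
x_0 = 11^55 mod 441 = 74.
x_1 = 74^2 mod 441 = 184.
x_2 = 184^2 mod 441 = 340.

340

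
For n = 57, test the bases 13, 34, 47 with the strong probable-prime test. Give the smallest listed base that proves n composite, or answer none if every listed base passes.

13

n − 1 = 56 = 2^3 · 7, so s = 3 and d = 7.
Base 13: x_0 = 13^7 mod 57 = 10. x_0 is neither 1 nor 56, so continue squaring. x_1 = 10^2 mod 57 = 43. x_2 = 43^2 mod 57 = 25. Reached i = s−1 = 2 without hitting −1: 13 is a Miller–Rabin witness and 57 is composite.
Base 34: x_0 = 34^7 mod 57 = 13. x_0 is neither 1 nor 56, so continue squaring. x_1 = 13^2 mod 57 = 55. x_2 = 55^2 mod 57 = 4. Reached i = s−1 = 2 without hitting −1: 34 is a Miller–Rabin witness and 57 is composite.
Base 47: x_0 = 47^7 mod 57 = 23. x_0 is neither 1 nor 56, so continue squaring. x_1 = 23^2 mod 57 = 16. x_2 = 16^2 mod 57 = 28. Reached i = s−1 = 2 without hitting −1: 47 is a Miller–Rabin witness and 57 is composite.
The smallest witness among the given bases is 13.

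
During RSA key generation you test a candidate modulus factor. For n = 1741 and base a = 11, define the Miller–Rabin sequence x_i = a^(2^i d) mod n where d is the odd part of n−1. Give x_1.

1

n − 1 = 1740 = 2^2 · 435, so s = 2 and d = 435.
x_0 = 11^435 mod 1741 = 1.
x_1 = 1^2 mod 1741 = 1.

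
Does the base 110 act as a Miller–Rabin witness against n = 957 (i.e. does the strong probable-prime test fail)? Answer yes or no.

yes

n − 1 = 956 = 2^2 · 239, so s = 2 and d = 239.
x_0 = 110^239 mod 957 = 110.
x_0 is neither 1 nor 956, so continue squaring.
x_1 = 110^2 mod 957 = 616.
Reached i = s−1 = 1 without hitting −1: 110 is a Miller–Rabin witness and 957 is composite.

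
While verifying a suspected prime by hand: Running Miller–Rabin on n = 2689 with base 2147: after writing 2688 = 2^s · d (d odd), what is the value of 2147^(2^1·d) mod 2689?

873

n − 1 = 2688 = 2^7 · 21, so s = 7 and d = 21.
By repeated squaring, 2147^21 ≡ 441 (mod 2689).
x_0 = 441.
x_1 = 441^2 mod 2689 = 873.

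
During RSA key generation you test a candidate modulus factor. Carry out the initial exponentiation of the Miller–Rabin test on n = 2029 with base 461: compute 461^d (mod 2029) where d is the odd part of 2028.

992

n − 1 = 2028 = 2^2 · 507, so s = 2 and d = 507.
461^507 mod 2029 = 992.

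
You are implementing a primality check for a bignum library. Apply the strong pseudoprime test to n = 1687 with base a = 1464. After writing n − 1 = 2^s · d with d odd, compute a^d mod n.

771

n − 1 = 1686 = 2^1 · 843, so s = 1 and d = 843.
1464^843 mod 1687 = 771.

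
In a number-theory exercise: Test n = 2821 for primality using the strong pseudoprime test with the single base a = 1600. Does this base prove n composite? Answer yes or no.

n − 1 = 2820 = 2^2 · 705, so s = 2 and d = 705.
Repeated squaring mod 2821: 1600^1 ≡ 1600, 1600^2 ≡ 1353, 1600^4 ≡ 2601, 1600^8 ≡ 443, 1600^16 ≡ 1600, 1600^32 ≡ 1353, 1600^64 ≡ 2601, 1600^128 ≡ 443, 1600^256 ≡ 1600, 1600^512 ≡ 1353.
705 = 512 + 128 + 64 + 1, so 1600^705 ≡ 1353·443·2601·1600 ≡ 1 (mod 2821).
x_0 = 1600^705 mod 2821 = 1.
x_0 = 1, so 1600 is not a witness.

no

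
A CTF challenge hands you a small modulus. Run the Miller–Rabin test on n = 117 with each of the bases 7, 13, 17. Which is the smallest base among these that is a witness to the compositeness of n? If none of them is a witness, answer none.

n − 1 = 116 = 2^2 · 29, so s = 2 and d = 29.
Base 7: x_0 = 7^29 mod 117 = 76. x_0 is neither 1 nor 116, so continue squaring. x_1 = 76^2 mod 117 = 43. Reached i = s−1 = 1 without hitting −1: 7 is a Miller–Rabin witness and 117 is composite.
Base 13: x_0 = 13^29 mod 117 = 52. x_0 is neither 1 nor 116, so continue squaring. x_1 = 52^2 mod 117 = 13. Reached i = s−1 = 1 without hitting −1: 13 is a Miller–Rabin witness and 117 is composite.
Base 17: x_0 = 17^29 mod 117 = 62. x_0 is neither 1 nor 116, so continue squaring. x_1 = 62^2 mod 117 = 100. Reached i = s−1 = 1 without hitting −1: 17 is a Miller–Rabin witness and 117 is composite.
The smallest witness among the given bases is 7.

7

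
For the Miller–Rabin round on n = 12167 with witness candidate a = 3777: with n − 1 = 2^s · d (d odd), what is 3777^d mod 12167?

5082

n − 1 = 12166 = 2^1 · 6083, so s = 1 and d = 6083.
Repeated squaring mod 12167: 3777^1 ≡ 3777, 3777^2 ≡ 6005, 3777^4 ≡ 9204, 3777^8 ≡ 6962, 3777^16 ≡ 8283, 3777^32 ≡ 10543, 3777^64 ≡ 9304, 3777^128 ≡ 8378, 3777^256 ≡ 11628, 3777^512 ≡ 10680, 3777^1024 ≡ 8942, 3777^2048 ≡ 10007, 3777^4096 ≡ 5639.
6083 = 4096 + 1024 + 512 + 256 + 128 + 64 + 2 + 1, so 3777^6083 ≡ 5639·8942·10680·11628·8378·9304·6005·3777 ≡ 5082 (mod 12167).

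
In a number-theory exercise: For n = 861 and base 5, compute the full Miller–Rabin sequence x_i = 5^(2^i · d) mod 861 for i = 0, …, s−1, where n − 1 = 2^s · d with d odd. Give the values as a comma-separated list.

n − 1 = 860 = 2^2 · 215, so s = 2 and d = 215.
x_0 = 5^215 mod 861 = 647.
x_1 = 647^2 mod 861 = 163.

647, 163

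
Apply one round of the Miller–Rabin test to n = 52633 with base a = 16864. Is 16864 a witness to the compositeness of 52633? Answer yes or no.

yes

n − 1 = 52632 = 2^3 · 6579, so s = 3 and d = 6579.
x_0 = 16864^6579 mod 52633 = 26573.
x_0 is neither 1 nor 52632, so continue squaring.
x_1 = 26573^2 mod 52633 = 1.
x_1 = 1 but x_0 ≠ ±1, a nontrivial square root of 1 — 16864 is a witness and 52633 is composite.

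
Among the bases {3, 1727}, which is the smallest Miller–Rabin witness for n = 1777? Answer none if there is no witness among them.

none

n − 1 = 1776 = 2^4 · 111, so s = 4 and d = 111.
Base 3: x_0 = 3^111 mod 1777 = 1669. x_0 is neither 1 nor 1776, so continue squaring. x_1 = 1669^2 mod 1777 = 1002. x_2 = 1002^2 mod 1777 = 1776. x_2 ≡ −1, so 3 is not a witness.
Base 1727: x_0 = 1727^111 mod 1777 = 108. x_0 is neither 1 nor 1776, so continue squaring. x_1 = 108^2 mod 1777 = 1002. x_2 = 1002^2 mod 1777 = 1776. x_2 ≡ −1, so 1727 is not a witness.
No listed base is a witness for 1777.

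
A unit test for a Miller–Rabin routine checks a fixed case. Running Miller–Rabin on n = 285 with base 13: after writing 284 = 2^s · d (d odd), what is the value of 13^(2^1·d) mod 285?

n − 1 = 284 = 2^2 · 71, so s = 2 and d = 71.
x_0 = 13^71 mod 285 = 22.
x_1 = 22^2 mod 285 = 199.

199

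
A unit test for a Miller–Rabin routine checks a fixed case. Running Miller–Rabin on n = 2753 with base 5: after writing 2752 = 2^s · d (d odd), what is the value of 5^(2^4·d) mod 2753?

794

n − 1 = 2752 = 2^6 · 43, so s = 6 and d = 43.
By repeated squaring, 5^43 ≡ 1210 (mod 2753).
x_0 = 1210.
x_1 = 1210^2 mod 2753 = 2257.
x_2 = 2257^2 mod 2753 = 999.
x_3 = 999^2 mod 2753 = 1415.
x_4 = 1415^2 mod 2753 = 794.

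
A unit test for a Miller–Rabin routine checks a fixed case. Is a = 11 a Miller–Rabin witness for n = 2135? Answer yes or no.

yes

n − 1 = 2134 = 2^1 · 1067, so s = 1 and d = 1067.
x_0 = 11^1067 mod 2135 = 1941.
x_0 ∉ {1, 2134} and s = 1, so 11 is a Miller–Rabin witness and 2135 is composite.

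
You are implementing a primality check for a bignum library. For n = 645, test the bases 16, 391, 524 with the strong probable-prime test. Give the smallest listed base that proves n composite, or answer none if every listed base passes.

none

n − 1 = 644 = 2^2 · 161, so s = 2 and d = 161.
Base 16: x_0 = 16^161 mod 645 = 1. x_0 = 1, so 16 is not a witness.
Base 391: x_0 = 391^161 mod 645 = 1. x_0 = 1, so 391 is not a witness.
Base 524: x_0 = 524^161 mod 645 = 644. x_0 = 644 ≡ −1, so 524 is not a witness.
No listed base is a witness for 645.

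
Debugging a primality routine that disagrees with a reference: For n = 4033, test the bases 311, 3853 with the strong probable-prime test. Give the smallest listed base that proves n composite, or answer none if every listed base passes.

311

n − 1 = 4032 = 2^6 · 63, so s = 6 and d = 63.
Base 311: x_0 = 311^63 mod 4033 = 1634. x_0 is neither 1 nor 4032, so continue squaring. x_1 = 1634^2 mod 4033 = 110. x_2 = 110^2 mod 4033 = 1. x_2 = 1 but x_1 ≠ ±1, a nontrivial square root of 1 — 311 is a witness and 4033 is composite.
Base 3853: x_0 = 3853^63 mod 4033 = 2399. x_0 is neither 1 nor 4032, so continue squaring. x_1 = 2399^2 mod 4033 = 110. x_2 = 110^2 mod 4033 = 1. x_2 = 1 but x_1 ≠ ±1, a nontrivial square root of 1 — 3853 is a witness and 4033 is composite.
The smallest witness among the given bases is 311.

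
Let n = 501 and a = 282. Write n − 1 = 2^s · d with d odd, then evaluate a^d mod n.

99

n − 1 = 500 = 2^2 · 125, so s = 2 and d = 125.
282^125 mod 501 = 99.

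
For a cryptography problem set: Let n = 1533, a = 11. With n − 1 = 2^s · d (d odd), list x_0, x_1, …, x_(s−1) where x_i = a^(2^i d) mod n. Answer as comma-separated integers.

233, 634

n − 1 = 1532 = 2^2 · 383, so s = 2 and d = 383.
x_0 = 11^383 mod 1533 = 233.
x_1 = 233^2 mod 1533 = 634.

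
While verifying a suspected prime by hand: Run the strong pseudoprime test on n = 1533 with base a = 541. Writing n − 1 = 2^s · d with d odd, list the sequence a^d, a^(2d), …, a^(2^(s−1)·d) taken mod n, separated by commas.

n − 1 = 1532 = 2^2 · 383, so s = 2 and d = 383.
x_0 = 541^383 mod 1533 = 1516.
x_1 = 1516^2 mod 1533 = 289.

1516, 289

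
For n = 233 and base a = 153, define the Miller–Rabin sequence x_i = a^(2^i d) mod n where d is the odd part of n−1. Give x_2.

232

n − 1 = 232 = 2^3 · 29, so s = 3 and d = 29.
Repeated squaring mod 233: 153^1 ≡ 153, 153^2 ≡ 109, 153^4 ≡ 231, 153^8 ≡ 4, 153^16 ≡ 16.
29 = 16 + 8 + 4 + 1, so 153^29 ≡ 16·4·231·153 ≡ 221 (mod 233).
x_0 = 221.
x_1 = 221^2 mod 233 = 144.
x_2 = 144^2 mod 233 = 232.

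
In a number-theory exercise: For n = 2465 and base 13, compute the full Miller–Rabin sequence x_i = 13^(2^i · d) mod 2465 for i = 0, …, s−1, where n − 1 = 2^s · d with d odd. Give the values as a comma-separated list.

608, 2379, 1, 1, 1

n − 1 = 2464 = 2^5 · 77, so s = 5 and d = 77.
x_0 = 13^77 mod 2465 = 608.
x_1 = 608^2 mod 2465 = 2379.
x_2 = 2379^2 mod 2465 = 1.
x_3 = 1^2 mod 2465 = 1.
x_4 = 1^2 mod 2465 = 1.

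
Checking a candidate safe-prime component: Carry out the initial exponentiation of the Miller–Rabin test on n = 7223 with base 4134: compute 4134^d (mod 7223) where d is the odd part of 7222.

n − 1 = 7222 = 2^1 · 3611, so s = 1 and d = 3611.
Repeated squaring mod 7223: 4134^1 ≡ 4134, 4134^2 ≡ 338, 4134^4 ≡ 5899, 4134^8 ≡ 5010, 4134^16 ≡ 175, 4134^32 ≡ 1733, 4134^64 ≡ 5744, 4134^128 ≡ 6095, 4134^256 ≡ 1136, 4134^512 ≡ 4802, 4134^1024 ≡ 3388, 4134^2048 ≡ 1197.
3611 = 2048 + 1024 + 512 + 16 + 8 + 2 + 1, so 4134^3611 ≡ 1197·3388·4802·175·5010·338·4134 ≡ 7123 (mod 7223).

7123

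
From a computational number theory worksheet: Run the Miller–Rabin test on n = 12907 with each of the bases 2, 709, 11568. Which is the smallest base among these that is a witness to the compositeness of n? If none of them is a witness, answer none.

n − 1 = 12906 = 2^1 · 6453, so s = 1 and d = 6453.
Base 2: x_0 = 2^6453 mod 12907 = 12906. x_0 = 12906 ≡ −1, so 2 is not a witness.
Base 709: x_0 = 709^6453 mod 12907 = 1. x_0 = 1, so 709 is not a witness.
Base 11568: x_0 = 11568^6453 mod 12907 = 12906. x_0 = 12906 ≡ −1, so 11568 is not a witness.
No listed base is a witness for 12907.

none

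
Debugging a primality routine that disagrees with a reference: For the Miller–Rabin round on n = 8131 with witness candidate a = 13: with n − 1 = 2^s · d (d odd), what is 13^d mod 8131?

4167

n − 1 = 8130 = 2^1 · 4065, so s = 1 and d = 4065.
Repeated squaring mod 8131: 13^1 ≡ 13, 13^2 ≡ 169, 13^4 ≡ 4168, 13^8 ≡ 4408, 13^16 ≡ 5505, 13^32 ≡ 788, 13^64 ≡ 2988, 13^128 ≡ 306, 13^256 ≡ 4195, 13^512 ≡ 2541, 13^1024 ≡ 667, 13^2048 ≡ 5815.
4065 = 2048 + 1024 + 512 + 256 + 128 + 64 + 32 + 1, so 13^4065 ≡ 5815·667·2541·4195·306·2988·788·13 ≡ 4167 (mod 8131).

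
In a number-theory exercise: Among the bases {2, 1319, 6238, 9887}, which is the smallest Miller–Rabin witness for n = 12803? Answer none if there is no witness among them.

n − 1 = 12802 = 2^1 · 6401, so s = 1 and d = 6401.
Base 2: x_0 = 2^6401 mod 12803 = 6605. x_0 ∉ {1, 12802} and s = 1, so 2 is a Miller–Rabin witness and 12803 is composite.
Base 1319: x_0 = 1319^6401 mod 12803 = 6067. x_0 ∉ {1, 12802} and s = 1, so 1319 is a Miller–Rabin witness and 12803 is composite.
Base 6238: x_0 = 6238^6401 mod 12803 = 981. x_0 ∉ {1, 12802} and s = 1, so 6238 is a Miller–Rabin witness and 12803 is composite.
Base 9887: x_0 = 9887^6401 mod 12803 = 4338. x_0 ∉ {1, 12802} and s = 1, so 9887 is a Miller–Rabin witness and 12803 is composite.
The smallest witness among the given bases is 2.

2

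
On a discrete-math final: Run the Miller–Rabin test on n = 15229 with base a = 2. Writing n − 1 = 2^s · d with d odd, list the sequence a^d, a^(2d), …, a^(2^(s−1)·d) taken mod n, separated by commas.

n − 1 = 15228 = 2^2 · 3807, so s = 2 and d = 3807.
x_0 = 2^3807 mod 15229 = 6287.
x_1 = 6287^2 mod 15229 = 7114.

6287, 7114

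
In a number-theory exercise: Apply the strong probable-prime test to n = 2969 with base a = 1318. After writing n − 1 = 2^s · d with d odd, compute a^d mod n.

2968

n − 1 = 2968 = 2^3 · 371, so s = 3 and d = 371.
1318^371 mod 2969 = 2968.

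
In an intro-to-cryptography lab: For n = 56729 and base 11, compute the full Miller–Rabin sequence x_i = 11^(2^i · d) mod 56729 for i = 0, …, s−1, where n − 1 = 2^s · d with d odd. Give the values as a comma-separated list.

7927, 38326, 55008

n − 1 = 56728 = 2^3 · 7091, so s = 3 and d = 7091.
x_0 = 11^7091 mod 56729 = 7927.
x_1 = 7927^2 mod 56729 = 38326.
x_2 = 38326^2 mod 56729 = 55008.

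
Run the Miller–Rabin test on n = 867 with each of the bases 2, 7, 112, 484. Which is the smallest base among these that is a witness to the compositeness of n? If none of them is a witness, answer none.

2

n − 1 = 866 = 2^1 · 433, so s = 1 and d = 433.
Base 2: x_0 = 2^433 mod 867 = 665. x_0 ∉ {1, 866} and s = 1, so 2 is a Miller–Rabin witness and 867 is composite.
Base 7: x_0 = 7^433 mod 867 = 109. x_0 ∉ {1, 866} and s = 1, so 7 is a Miller–Rabin witness and 867 is composite.
Base 112: x_0 = 112^433 mod 867 = 265. x_0 ∉ {1, 866} and s = 1, so 112 is a Miller–Rabin witness and 867 is composite.
Base 484: x_0 = 484^433 mod 867 = 790. x_0 ∉ {1, 866} and s = 1, so 484 is a Miller–Rabin witness and 867 is composite.
The smallest witness among the given bases is 2.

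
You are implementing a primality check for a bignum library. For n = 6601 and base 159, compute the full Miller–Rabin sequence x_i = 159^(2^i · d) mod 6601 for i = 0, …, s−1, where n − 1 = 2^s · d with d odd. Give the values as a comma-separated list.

n − 1 = 6600 = 2^3 · 825, so s = 3 and d = 825.
x_0 = 159^825 mod 6601 = 4829.
x_1 = 4829^2 mod 6601 = 4509.
x_2 = 4509^2 mod 6601 = 1.

4829, 4509, 1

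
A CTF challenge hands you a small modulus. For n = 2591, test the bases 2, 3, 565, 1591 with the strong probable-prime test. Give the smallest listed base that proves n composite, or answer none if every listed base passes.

none

n − 1 = 2590 = 2^1 · 1295, so s = 1 and d = 1295.
Base 2: x_0 = 2^1295 mod 2591 = 1. x_0 = 1, so 2 is not a witness.
Base 3: x_0 = 3^1295 mod 2591 = 1. x_0 = 1, so 3 is not a witness.
Base 565: x_0 = 565^1295 mod 2591 = 1. x_0 = 1, so 565 is not a witness.
Base 1591: x_0 = 1591^1295 mod 2591 = 2590. x_0 = 2590 ≡ −1, so 1591 is not a witness.
No listed base is a witness for 2591.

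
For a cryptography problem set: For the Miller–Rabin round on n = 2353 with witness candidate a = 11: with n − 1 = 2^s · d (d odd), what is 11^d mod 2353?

n − 1 = 2352 = 2^4 · 147, so s = 4 and d = 147.
11^147 mod 2353 = 941.

941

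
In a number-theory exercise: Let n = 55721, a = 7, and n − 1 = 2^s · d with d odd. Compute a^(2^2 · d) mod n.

n − 1 = 55720 = 2^3 · 6965, so s = 3 and d = 6965.
x_0 = 7^6965 mod 55721 = 11097.
x_1 = 11097^2 mod 55721 = 55720.
x_2 = 55720^2 mod 55721 = 1.

1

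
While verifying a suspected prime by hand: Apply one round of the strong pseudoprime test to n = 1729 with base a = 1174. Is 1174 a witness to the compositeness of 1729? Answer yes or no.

no

n − 1 = 1728 = 2^6 · 27, so s = 6 and d = 27.
x_0 = 1174^27 mod 1729 = 1728.
x_0 = 1728 ≡ −1, so 1174 is not a witness.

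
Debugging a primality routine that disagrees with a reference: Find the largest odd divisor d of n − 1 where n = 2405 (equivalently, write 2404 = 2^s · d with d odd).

601

Halving: 2404 → 1202 → 601; 601 is odd.
So 2404 = 2^2 · 601.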